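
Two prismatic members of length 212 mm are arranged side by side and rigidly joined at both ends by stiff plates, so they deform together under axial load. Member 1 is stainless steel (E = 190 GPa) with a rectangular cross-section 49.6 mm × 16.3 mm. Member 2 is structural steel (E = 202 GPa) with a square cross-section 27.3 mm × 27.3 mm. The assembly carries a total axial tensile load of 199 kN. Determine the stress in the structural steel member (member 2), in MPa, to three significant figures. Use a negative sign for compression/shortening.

A_1 = 808.5 mm².
A_2 = 745.3 mm².
Equal strain + equilibrium ⇒ each member carries load in proportion to AE: A₁E₁ = 153600000 N, A₂E₂ = 150500000 N, ΣAE = 304200000 N.
σ₂ = P·E₂/ΣAE = 199000·202000/304200000 = 132.2 MPa.

132 MPa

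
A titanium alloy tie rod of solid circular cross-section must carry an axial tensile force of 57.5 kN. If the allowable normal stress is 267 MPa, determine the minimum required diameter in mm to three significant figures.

16.6 mm

Required area A ≥ P/σ_allow = 57500/267 = 215.4 mm².
For a solid circular section, d ≥ √(4A/π) = 16.56 mm.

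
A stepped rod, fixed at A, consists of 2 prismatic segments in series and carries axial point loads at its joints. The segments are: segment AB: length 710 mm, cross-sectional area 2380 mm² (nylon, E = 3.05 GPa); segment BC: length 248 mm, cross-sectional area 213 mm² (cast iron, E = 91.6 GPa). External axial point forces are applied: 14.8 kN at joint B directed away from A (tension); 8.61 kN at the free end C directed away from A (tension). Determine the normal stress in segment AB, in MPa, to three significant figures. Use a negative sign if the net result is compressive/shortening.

Internal axial forces (sectioning from the free end, tension +): N_BC = 8.61 kN, N_AB = 23.41 kN.
σ_AB = N_AB/A_AB = 23410/2380 = 9.836 MPa.

9.84 MPa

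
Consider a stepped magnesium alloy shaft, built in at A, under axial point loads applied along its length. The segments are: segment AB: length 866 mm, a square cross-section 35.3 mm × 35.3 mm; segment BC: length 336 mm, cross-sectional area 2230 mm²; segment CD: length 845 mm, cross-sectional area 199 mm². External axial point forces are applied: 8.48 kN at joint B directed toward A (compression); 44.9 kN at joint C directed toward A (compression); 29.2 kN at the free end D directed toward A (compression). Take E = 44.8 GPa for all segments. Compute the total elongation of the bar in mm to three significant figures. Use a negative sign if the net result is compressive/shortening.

Internal axial forces (sectioning from the free end, tension +): N_CD = -29.2 kN, N_BC = -74.1 kN, N_AB = -82.58 kN.
A_AB = 1246 mm².
δ_AB = -82580·866/(1246·44800) = -1.281 mm
δ_BC = -74100·336/(2230·44800) = -0.2492 mm
δ_CD = -29200·845/(199·44800) = -2.768 mm
δ = Σδ_i = -4.298 mm.

-4.30 mm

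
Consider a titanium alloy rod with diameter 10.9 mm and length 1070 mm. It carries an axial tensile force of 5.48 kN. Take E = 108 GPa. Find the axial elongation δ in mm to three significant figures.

0.582 mm

A = 93.31 mm².
δ_mech = NL/(AE) = 5480·1070/(93.31·108000) = 0.5818 mm.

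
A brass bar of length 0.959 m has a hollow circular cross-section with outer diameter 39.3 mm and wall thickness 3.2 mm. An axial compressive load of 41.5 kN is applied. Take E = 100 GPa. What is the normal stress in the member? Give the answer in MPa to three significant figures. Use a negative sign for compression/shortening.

A = 362.9 mm².
σ = N/A = -41500/362.9 = -114.4 MPa.

-114 MPa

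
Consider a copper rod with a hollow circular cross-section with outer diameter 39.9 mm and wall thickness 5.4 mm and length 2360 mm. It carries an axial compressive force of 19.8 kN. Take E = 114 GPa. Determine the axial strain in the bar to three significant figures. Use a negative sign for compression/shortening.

A = 585.3 mm².
σ = N/A = -33.83 MPa; ε = σ/E = -33.83/114000 = -2.968e-04.

-2.97e-04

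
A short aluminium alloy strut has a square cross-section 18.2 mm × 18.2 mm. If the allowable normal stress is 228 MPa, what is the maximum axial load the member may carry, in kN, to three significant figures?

75.5 kN

A = 331.2 mm².
P_max = σ_allow · A = 228 · 331.2 = 75520 N = 75.52 kN.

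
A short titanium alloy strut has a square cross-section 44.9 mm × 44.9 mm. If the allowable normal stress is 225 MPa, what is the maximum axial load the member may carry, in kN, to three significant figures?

A = 2016 mm².
P_max = σ_allow · A = 225 · 2016 = 453600 N = 453.6 kN.

454 kN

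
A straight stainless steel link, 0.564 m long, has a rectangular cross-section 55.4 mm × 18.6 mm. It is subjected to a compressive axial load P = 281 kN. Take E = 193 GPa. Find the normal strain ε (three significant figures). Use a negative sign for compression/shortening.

-0.00141

A = 1030 mm².
σ = N/A = -272.7 MPa; ε = σ/E = -272.7/193000 = -1.413e-03.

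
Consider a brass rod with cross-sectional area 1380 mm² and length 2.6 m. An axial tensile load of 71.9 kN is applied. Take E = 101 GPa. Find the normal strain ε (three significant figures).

σ = N/A = 52.1 MPa; ε = σ/E = 52.1/101000 = 5.159e-04.

5.16e-04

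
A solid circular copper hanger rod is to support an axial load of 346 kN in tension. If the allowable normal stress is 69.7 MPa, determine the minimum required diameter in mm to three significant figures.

Required area A ≥ P/σ_allow = 346000/69.7 = 4964 mm².
For a solid circular section, d ≥ √(4A/π) = 79.5 mm.

79.5 mm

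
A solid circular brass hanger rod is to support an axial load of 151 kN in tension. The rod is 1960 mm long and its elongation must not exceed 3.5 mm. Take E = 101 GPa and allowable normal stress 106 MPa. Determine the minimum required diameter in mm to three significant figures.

42.6 mm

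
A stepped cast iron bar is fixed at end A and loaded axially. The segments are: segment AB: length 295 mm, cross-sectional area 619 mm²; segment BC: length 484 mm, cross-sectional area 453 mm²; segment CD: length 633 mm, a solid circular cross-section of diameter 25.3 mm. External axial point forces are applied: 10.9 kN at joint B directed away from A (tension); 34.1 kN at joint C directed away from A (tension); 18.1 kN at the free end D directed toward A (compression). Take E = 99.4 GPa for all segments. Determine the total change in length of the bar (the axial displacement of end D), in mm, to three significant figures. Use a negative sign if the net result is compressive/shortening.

Internal axial forces (sectioning from the free end, tension +): N_CD = -18.1 kN, N_BC = 16 kN, N_AB = 26.9 kN.
A_CD = 502.7 mm².
δ_AB = 26900·295/(619·99400) = 0.129 mm
δ_BC = 16000·484/(453·99400) = 0.172 mm
δ_CD = -18100·633/(502.7·99400) = -0.2293 mm
δ = Σδ_i = 0.07167 mm.

0.0717 mm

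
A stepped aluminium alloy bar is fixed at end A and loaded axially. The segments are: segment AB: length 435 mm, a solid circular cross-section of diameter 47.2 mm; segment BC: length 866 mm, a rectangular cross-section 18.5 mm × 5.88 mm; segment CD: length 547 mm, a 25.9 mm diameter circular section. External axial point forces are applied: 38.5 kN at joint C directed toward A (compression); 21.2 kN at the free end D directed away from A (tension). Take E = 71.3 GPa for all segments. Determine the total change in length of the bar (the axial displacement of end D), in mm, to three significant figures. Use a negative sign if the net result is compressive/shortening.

-1.68 mm

Internal axial forces (sectioning from the free end, tension +): N_CD = 21.2 kN, N_BC = -17.3 kN, N_AB = -17.3 kN.
A_AB = 1750 mm².
A_BC = 108.8 mm².
A_CD = 526.9 mm².
δ_AB = -17300·435/(1750·71300) = -0.06032 mm
δ_BC = -17300·866/(108.8·71300) = -1.932 mm
δ_CD = 21200·547/(526.9·71300) = 0.3087 mm
δ = Σδ_i = -1.683 mm.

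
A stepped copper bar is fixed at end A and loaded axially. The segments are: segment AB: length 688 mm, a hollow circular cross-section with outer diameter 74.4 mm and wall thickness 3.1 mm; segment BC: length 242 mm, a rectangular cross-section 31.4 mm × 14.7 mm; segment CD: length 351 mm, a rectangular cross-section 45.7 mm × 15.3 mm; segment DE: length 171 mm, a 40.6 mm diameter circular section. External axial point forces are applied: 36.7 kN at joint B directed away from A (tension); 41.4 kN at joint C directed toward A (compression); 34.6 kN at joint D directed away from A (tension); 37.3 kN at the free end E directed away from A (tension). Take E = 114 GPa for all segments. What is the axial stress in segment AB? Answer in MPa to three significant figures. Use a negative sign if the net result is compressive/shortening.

96.8 MPa

Internal axial forces (sectioning from the free end, tension +): N_DE = 37.3 kN, N_CD = 71.9 kN, N_BC = 30.5 kN, N_AB = 67.2 kN.
A_AB = 694.4 mm².
σ_AB = N_AB/A_AB = 67200/694.4 = 96.78 MPa.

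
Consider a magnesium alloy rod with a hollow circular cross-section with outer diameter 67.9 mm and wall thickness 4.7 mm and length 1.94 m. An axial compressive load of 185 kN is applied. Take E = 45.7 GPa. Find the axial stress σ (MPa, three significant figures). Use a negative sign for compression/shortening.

-198 MPa

A = 933.2 mm².
σ = N/A = -185000/933.2 = -198.2 MPa.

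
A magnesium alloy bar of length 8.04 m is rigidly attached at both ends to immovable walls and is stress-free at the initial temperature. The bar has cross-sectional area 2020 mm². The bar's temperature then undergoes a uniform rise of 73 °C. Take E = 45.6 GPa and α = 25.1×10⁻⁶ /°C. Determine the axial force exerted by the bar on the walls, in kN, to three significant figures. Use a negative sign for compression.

-169 kN

Free thermal expansion αLΔT = 25.1e-6 · 8040 · 73 = 14.73 mm.
The walls impose strain ε = −(14.73)/8040 = -1.8323e-03; σ = Eε = 45600 · -1.8323e-03 = -83.55 MPa.
Wall reaction R = σ·A = -83.55·2020 = -168800 N = -168.8 kN.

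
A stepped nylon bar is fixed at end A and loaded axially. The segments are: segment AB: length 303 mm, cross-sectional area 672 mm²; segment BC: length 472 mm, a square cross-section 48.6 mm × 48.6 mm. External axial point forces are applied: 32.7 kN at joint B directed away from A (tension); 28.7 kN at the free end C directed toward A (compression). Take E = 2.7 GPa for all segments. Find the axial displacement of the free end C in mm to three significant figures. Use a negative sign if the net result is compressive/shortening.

Internal axial forces (sectioning from the free end, tension +): N_BC = -28.7 kN, N_AB = 4 kN.
A_BC = 2362 mm².
δ_AB = 4000·303/(672·2700) = 0.668 mm
δ_BC = -28700·472/(2362·2700) = -2.124 mm
δ = Σδ_i = -1.456 mm.

-1.46 mm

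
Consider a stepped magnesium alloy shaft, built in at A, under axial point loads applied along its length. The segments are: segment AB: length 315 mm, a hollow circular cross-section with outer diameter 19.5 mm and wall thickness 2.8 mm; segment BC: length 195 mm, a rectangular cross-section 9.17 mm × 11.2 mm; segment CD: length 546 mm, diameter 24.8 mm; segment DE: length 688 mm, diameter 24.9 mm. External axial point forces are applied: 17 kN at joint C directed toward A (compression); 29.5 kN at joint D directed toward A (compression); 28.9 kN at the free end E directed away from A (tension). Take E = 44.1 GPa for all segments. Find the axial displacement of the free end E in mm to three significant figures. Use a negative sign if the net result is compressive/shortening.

Internal axial forces (sectioning from the free end, tension +): N_DE = 28.9 kN, N_CD = -0.6 kN, N_BC = -17.6 kN, N_AB = -17.6 kN.
A_AB = 146.9 mm².
A_BC = 102.7 mm².
A_CD = 483.1 mm².
A_DE = 487 mm².
δ_AB = -17600·315/(146.9·44100) = -0.8558 mm
δ_BC = -17600·195/(102.7·44100) = -0.7577 mm
δ_CD = -600·546/(483.1·44100) = -0.01538 mm
δ_DE = 28900·688/(487·44100) = 0.9259 mm
δ = Σδ_i = -0.703 mm.

-0.703 mm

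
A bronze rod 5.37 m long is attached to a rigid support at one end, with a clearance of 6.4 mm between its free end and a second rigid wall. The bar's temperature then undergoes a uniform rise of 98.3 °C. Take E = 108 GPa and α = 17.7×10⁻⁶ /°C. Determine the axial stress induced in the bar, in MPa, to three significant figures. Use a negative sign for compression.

Free thermal expansion αLΔT = 17.7e-6 · 5370 · 98.3 = 9.343 mm.
The walls engage after the gap closes; constrained expansion = 9.343 − 6.4 = 2.943 mm.
The walls impose strain ε = −(2.943)/5370 = -5.4810e-04; σ = Eε = 108000 · -5.4810e-04 = -59.2 MPa.

-59.2 MPa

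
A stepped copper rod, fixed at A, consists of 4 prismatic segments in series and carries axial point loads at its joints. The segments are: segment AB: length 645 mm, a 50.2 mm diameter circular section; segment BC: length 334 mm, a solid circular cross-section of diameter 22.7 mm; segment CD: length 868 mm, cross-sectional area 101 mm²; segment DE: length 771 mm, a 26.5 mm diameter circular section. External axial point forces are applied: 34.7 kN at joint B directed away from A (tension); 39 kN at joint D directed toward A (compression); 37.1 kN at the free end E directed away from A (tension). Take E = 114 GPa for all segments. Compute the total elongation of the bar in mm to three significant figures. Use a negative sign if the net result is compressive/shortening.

0.392 mm

Internal axial forces (sectioning from the free end, tension +): N_DE = 37.1 kN, N_CD = -1.9 kN, N_BC = -1.9 kN, N_AB = 32.8 kN.
A_AB = 1979 mm².
A_BC = 404.7 mm².
A_DE = 551.5 mm².
δ_AB = 32800·645/(1979·114000) = 0.09376 mm
δ_BC = -1900·334/(404.7·114000) = -0.01375 mm
δ_CD = -1900·868/(101·114000) = -0.1432 mm
δ_DE = 37100·771/(551.5·114000) = 0.4549 mm
δ = Σδ_i = 0.3917 mm.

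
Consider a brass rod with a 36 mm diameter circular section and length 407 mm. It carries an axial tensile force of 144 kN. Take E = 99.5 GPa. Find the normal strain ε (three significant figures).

A = 1018 mm².
σ = N/A = 141.5 MPa; ε = σ/E = 141.5/99500 = 1.422e-03.

0.00142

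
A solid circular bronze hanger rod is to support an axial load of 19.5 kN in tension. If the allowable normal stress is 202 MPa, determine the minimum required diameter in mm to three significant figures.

11.1 mm

Required area A ≥ P/σ_allow = 19500/202 = 96.53 mm².
For a solid circular section, d ≥ √(4A/π) = 11.09 mm.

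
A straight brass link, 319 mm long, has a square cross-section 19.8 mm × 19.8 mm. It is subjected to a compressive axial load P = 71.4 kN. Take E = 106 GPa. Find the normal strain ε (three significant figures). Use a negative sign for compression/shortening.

-0.00172

A = 392 mm².
σ = N/A = -182.1 MPa; ε = σ/E = -182.1/106000 = -1.718e-03.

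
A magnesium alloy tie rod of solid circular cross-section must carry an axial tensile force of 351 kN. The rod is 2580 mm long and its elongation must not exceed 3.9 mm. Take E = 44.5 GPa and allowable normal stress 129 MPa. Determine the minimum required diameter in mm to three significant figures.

Required area A ≥ P/σ_allow = 351000/129 = 2721 mm².
For a solid circular section, d ≥ √(4A/π) = 58.86 mm.
Elongation limit: A ≥ PL/(Eδ_allow) = 351000·2580/(44500·3.9) = 5218 mm² ⇒ d ≥ 81.51 mm.
The elongation limit governs.

81.5 mm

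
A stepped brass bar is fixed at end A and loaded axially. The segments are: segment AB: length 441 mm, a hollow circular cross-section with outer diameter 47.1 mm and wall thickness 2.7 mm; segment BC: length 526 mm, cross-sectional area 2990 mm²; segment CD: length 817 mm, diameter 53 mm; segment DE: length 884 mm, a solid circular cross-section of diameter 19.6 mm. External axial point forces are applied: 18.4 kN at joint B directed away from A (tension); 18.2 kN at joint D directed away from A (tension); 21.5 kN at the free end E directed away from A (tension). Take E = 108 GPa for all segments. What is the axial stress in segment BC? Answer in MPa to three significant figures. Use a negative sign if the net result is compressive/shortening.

13.3 MPa

Internal axial forces (sectioning from the free end, tension +): N_DE = 21.5 kN, N_CD = 39.7 kN, N_BC = 39.7 kN, N_AB = 58.1 kN.
σ_BC = N_BC/A_BC = 39700/2990 = 13.28 MPa.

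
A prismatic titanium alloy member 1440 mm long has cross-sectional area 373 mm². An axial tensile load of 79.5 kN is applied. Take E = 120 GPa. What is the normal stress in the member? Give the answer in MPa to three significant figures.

σ = N/A = 79500/373 = 213.1 MPa.

213 MPa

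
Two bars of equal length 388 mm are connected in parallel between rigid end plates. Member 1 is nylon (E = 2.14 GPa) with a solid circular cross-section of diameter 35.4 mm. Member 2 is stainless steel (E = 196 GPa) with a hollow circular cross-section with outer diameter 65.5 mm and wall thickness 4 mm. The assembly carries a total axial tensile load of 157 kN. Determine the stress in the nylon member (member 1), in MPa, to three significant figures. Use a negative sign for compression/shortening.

A_1 = 984.2 mm².
A_2 = 772.8 mm².
Equal strain + equilibrium ⇒ each member carries load in proportion to AE: A₁E₁ = 2106000 N, A₂E₂ = 151500000 N, ΣAE = 153600000 N.
σ₁ = P·E₁/ΣAE = 157000·2140/153600000 = 2.188 MPa.

2.19 MPa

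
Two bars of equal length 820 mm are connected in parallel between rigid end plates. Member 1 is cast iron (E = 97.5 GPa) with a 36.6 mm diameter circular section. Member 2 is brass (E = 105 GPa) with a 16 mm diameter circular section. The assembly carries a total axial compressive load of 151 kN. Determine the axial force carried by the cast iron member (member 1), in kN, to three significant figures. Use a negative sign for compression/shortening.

A_1 = 1052 mm².
A_2 = 201.1 mm².
Equal strain + equilibrium ⇒ each member carries load in proportion to AE: A₁E₁ = 102600000 N, A₂E₂ = 21110000 N, ΣAE = 123700000 N.
F₁ = P·A₁E₁/ΣAE = -151000·102600000/123700000 = -125200 N.

-125 kN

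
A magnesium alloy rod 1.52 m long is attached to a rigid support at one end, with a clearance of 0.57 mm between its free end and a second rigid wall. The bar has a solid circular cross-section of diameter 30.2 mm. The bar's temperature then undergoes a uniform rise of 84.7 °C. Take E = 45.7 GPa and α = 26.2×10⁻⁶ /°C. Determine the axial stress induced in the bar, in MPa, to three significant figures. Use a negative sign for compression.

Free thermal expansion αLΔT = 26.2e-6 · 1520 · 84.7 = 3.373 mm.
The walls engage after the gap closes; constrained expansion = 3.373 − 0.57 = 2.803 mm.
The walls impose strain ε = −(2.803)/1520 = -1.8441e-03; σ = Eε = 45700 · -1.8441e-03 = -84.28 MPa.

-84.3 MPa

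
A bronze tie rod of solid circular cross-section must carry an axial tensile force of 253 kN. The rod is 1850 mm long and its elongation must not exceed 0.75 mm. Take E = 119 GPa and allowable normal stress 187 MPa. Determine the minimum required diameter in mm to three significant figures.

81.7 mm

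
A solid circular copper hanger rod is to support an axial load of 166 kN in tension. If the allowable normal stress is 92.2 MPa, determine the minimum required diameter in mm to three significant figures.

Required area A ≥ P/σ_allow = 166000/92.2 = 1800 mm².
For a solid circular section, d ≥ √(4A/π) = 47.88 mm.

47.9 mm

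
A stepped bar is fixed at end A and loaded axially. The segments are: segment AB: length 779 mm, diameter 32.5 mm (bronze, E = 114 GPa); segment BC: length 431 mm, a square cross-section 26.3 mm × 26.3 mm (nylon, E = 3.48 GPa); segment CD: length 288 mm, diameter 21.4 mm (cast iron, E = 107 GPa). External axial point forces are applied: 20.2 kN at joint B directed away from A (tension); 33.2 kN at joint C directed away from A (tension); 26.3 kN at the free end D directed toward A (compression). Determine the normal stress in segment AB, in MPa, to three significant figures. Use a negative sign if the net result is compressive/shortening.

Internal axial forces (sectioning from the free end, tension +): N_CD = -26.3 kN, N_BC = 6.9 kN, N_AB = 27.1 kN.
A_AB = 829.6 mm².
σ_AB = N_AB/A_AB = 27100/829.6 = 32.67 MPa.

32.7 MPa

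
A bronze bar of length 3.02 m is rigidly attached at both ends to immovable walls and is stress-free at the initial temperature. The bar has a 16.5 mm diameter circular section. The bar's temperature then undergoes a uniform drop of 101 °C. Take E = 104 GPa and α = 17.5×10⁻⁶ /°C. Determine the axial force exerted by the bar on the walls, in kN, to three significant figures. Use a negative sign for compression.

39.3 kN

Free thermal expansion αLΔT = 17.5e-6 · 3020 · -101 = -5.338 mm.
The walls impose strain ε = −(-5.338)/3020 = 1.7675e-03; σ = Eε = 104000 · 1.7675e-03 = 183.8 MPa.
Wall reaction R = σ·A = 183.8·213.8 = 39310 N = 39.31 kN.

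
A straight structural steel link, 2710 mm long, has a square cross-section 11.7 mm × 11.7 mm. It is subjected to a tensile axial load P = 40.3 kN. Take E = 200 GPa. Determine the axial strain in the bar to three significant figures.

0.00147

A = 136.9 mm².
σ = N/A = 294.4 MPa; ε = σ/E = 294.4/200000 = 1.472e-03.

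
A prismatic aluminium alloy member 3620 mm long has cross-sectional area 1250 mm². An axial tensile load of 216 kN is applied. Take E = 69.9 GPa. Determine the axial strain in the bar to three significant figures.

0.00247

σ = N/A = 172.8 MPa; ε = σ/E = 172.8/69900 = 2.472e-03.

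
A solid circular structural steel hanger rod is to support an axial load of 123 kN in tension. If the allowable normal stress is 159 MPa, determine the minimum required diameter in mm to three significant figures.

Required area A ≥ P/σ_allow = 123000/159 = 773.6 mm².
For a solid circular section, d ≥ √(4A/π) = 31.38 mm.

31.4 mm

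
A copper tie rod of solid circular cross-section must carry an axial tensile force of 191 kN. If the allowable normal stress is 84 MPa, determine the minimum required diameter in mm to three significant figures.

Required area A ≥ P/σ_allow = 191000/84 = 2274 mm².
For a solid circular section, d ≥ √(4A/π) = 53.81 mm.

53.8 mm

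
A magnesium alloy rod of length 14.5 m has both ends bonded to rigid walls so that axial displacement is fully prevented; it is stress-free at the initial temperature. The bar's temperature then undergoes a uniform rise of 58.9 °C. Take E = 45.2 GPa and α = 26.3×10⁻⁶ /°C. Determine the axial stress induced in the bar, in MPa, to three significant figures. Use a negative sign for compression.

-70.0 MPa

Free thermal expansion αLΔT = 26.3e-6 · 14500 · 58.9 = 22.46 mm.
The walls impose strain ε = −(22.46)/14500 = -1.5491e-03; σ = Eε = 45200 · -1.5491e-03 = -70.02 MPa.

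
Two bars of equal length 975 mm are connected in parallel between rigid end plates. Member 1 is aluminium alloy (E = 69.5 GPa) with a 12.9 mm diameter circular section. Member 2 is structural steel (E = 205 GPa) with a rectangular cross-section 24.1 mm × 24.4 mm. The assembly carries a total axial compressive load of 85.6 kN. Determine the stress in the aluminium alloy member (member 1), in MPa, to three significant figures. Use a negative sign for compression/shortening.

-45.9 MPa

A_1 = 130.7 mm².
A_2 = 588 mm².
Equal strain + equilibrium ⇒ each member carries load in proportion to AE: A₁E₁ = 9084000 N, A₂E₂ = 120500000 N, ΣAE = 129600000 N.
σ₁ = P·E₁/ΣAE = -85600·69500/129600000 = -45.89 MPa.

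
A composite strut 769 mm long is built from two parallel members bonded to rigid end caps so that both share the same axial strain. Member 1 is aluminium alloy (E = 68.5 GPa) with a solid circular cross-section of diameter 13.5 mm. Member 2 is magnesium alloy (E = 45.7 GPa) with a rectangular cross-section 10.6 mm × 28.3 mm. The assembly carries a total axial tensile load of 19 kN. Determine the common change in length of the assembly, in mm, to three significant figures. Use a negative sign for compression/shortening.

0.621 mm

A_1 = 143.1 mm².
A_2 = 300 mm².
Equal strain + equilibrium ⇒ each member carries load in proportion to AE: A₁E₁ = 9805000 N, A₂E₂ = 13710000 N, ΣAE = 23510000 N.
δ = PL/ΣAE = 19000·769/23510000 = 0.6214 mm.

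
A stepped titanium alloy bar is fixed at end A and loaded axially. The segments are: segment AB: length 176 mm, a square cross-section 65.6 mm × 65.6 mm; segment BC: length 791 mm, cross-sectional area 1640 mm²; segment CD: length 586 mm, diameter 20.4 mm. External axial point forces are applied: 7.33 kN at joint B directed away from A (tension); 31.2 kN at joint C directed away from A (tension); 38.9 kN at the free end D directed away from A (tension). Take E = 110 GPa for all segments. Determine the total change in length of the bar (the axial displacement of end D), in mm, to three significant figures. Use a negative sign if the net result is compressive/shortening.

Internal axial forces (sectioning from the free end, tension +): N_CD = 38.9 kN, N_BC = 70.1 kN, N_AB = 77.43 kN.
A_AB = 4303 mm².
A_CD = 326.9 mm².
δ_AB = 77430·176/(4303·110000) = 0.02879 mm
δ_BC = 70100·791/(1640·110000) = 0.3074 mm
δ_CD = 38900·586/(326.9·110000) = 0.634 mm
δ = Σδ_i = 0.9702 mm.

0.970 mm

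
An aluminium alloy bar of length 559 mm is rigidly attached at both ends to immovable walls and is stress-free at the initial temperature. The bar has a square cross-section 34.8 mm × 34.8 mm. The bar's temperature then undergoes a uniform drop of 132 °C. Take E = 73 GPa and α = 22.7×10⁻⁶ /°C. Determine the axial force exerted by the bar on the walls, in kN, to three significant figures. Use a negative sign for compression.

265 kN

Free thermal expansion αLΔT = 22.7e-6 · 559 · -132 = -1.675 mm.
The walls impose strain ε = −(-1.675)/559 = 2.9964e-03; σ = Eε = 73000 · 2.9964e-03 = 218.7 MPa.
Wall reaction R = σ·A = 218.7·1211 = 264900 N = 264.9 kN.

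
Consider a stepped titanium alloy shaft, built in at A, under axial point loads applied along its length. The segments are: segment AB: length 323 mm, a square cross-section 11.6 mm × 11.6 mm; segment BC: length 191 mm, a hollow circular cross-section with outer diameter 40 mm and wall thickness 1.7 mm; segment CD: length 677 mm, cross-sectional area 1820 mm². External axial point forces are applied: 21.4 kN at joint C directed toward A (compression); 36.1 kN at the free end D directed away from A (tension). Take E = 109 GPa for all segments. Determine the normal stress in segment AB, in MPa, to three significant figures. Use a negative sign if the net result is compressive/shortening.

Internal axial forces (sectioning from the free end, tension +): N_CD = 36.1 kN, N_BC = 14.7 kN, N_AB = 14.7 kN.
A_AB = 134.6 mm².
σ_AB = N_AB/A_AB = 14700/134.6 = 109.2 MPa.

109 MPa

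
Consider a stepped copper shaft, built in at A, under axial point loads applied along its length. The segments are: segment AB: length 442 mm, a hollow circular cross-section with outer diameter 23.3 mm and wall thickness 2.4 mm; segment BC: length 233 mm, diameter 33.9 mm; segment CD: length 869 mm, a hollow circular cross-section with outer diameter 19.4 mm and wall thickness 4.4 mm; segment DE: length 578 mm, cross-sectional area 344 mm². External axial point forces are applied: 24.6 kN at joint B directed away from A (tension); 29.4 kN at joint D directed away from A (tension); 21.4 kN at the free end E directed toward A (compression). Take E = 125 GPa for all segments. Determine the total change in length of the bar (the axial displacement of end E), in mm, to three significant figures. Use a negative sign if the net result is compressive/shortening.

Internal axial forces (sectioning from the free end, tension +): N_DE = -21.4 kN, N_CD = 8 kN, N_BC = 8 kN, N_AB = 32.6 kN.
A_AB = 157.6 mm².
A_BC = 902.6 mm².
A_CD = 207.3 mm².
δ_AB = 32600·442/(157.6·125000) = 0.7315 mm
δ_BC = 8000·233/(902.6·125000) = 0.01652 mm
δ_CD = 8000·869/(207.3·125000) = 0.2682 mm
δ_DE = -21400·578/(344·125000) = -0.2877 mm
δ = Σδ_i = 0.7286 mm.

0.729 mm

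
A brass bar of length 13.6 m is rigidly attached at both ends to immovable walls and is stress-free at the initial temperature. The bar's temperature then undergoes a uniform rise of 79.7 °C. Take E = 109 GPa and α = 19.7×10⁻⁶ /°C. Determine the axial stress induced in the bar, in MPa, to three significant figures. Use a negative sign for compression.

Free thermal expansion αLΔT = 19.7e-6 · 13600 · 79.7 = 21.35 mm.
The walls impose strain ε = −(21.35)/13600 = -1.5701e-03; σ = Eε = 109000 · -1.5701e-03 = -171.1 MPa.

-171 MPa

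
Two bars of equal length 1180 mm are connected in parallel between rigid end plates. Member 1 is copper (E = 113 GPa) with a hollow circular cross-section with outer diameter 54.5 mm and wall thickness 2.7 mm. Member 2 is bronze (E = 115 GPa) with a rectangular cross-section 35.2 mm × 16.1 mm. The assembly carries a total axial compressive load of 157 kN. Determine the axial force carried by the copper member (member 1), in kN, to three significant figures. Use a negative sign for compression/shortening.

-67.9 kN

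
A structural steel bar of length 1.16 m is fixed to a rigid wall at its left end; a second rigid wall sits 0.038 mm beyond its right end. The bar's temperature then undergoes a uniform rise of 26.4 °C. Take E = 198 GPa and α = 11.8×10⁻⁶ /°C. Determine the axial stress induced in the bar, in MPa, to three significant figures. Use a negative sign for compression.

Free thermal expansion αLΔT = 11.8e-6 · 1160 · 26.4 = 0.3614 mm.
The walls engage after the gap closes; constrained expansion = 0.3614 − 0.038 = 0.3234 mm.
The walls impose strain ε = −(0.3234)/1160 = -2.7876e-04; σ = Eε = 198000 · -2.7876e-04 = -55.19 MPa.

-55.2 MPa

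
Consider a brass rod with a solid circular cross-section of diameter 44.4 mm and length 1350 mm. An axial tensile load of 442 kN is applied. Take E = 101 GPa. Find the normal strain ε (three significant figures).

0.00283

A = 1548 mm².
σ = N/A = 285.5 MPa; ε = σ/E = 285.5/101000 = 2.826e-03.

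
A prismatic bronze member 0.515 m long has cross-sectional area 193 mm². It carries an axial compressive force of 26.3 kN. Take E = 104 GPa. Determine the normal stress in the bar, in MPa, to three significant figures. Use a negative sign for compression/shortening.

-136 MPa

σ = N/A = -26300/193 = -136.3 MPa.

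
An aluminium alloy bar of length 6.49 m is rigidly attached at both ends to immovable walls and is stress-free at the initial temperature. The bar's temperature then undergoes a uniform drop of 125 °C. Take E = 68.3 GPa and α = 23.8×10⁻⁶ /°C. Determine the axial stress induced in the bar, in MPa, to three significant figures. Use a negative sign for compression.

Free thermal expansion αLΔT = 23.8e-6 · 6490 · -125 = -19.31 mm.
The walls impose strain ε = −(-19.31)/6490 = 2.9750e-03; σ = Eε = 68300 · 2.9750e-03 = 203.2 MPa.

203 MPa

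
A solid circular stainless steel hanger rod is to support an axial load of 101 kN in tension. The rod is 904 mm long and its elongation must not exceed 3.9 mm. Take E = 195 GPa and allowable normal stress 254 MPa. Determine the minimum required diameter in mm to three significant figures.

22.5 mm

Required area A ≥ P/σ_allow = 101000/254 = 397.6 mm².
For a solid circular section, d ≥ √(4A/π) = 22.5 mm.
Elongation limit: A ≥ PL/(Eδ_allow) = 101000·904/(195000·3.9) = 120.1 mm² ⇒ d ≥ 12.36 mm.
The stress limit governs.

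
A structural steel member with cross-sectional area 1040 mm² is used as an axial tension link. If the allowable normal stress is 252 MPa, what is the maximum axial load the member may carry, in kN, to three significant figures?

262 kN

P_max = σ_allow · A = 252 · 1040 = 262100 N = 262.1 kN.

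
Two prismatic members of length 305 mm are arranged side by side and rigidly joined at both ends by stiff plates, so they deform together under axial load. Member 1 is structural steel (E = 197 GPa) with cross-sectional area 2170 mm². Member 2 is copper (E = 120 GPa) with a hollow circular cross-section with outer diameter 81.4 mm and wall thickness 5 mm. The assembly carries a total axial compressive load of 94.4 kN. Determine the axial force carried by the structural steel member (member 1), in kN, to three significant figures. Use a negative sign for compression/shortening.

-70.6 kN

A_2 = 1200 mm².
Equal strain + equilibrium ⇒ each member carries load in proportion to AE: A₁E₁ = 427500000 N, A₂E₂ = 144000000 N, ΣAE = 571500000 N.
F₁ = P·A₁E₁/ΣAE = -94400·427500000/571500000 = -70610 N.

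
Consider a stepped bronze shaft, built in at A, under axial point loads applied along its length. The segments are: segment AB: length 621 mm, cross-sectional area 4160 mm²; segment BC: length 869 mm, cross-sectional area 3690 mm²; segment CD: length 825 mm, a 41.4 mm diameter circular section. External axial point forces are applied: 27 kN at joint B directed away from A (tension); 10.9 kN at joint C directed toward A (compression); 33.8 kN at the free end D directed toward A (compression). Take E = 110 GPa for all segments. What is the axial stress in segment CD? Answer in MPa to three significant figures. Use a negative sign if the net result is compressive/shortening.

Internal axial forces (sectioning from the free end, tension +): N_CD = -33.8 kN, N_BC = -44.7 kN, N_AB = -17.7 kN.
A_CD = 1346 mm².
σ_CD = N_CD/A_CD = -33800/1346 = -25.11 MPa.

-25.1 MPa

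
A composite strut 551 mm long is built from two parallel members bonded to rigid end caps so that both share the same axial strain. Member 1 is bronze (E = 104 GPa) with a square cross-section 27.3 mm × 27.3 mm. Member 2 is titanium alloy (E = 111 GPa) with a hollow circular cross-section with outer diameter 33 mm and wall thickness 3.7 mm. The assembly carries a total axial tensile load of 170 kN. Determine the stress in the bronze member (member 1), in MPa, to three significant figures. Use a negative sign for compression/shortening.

A_1 = 745.3 mm².
A_2 = 340.6 mm².
Equal strain + equilibrium ⇒ each member carries load in proportion to AE: A₁E₁ = 77510000 N, A₂E₂ = 37800000 N, ΣAE = 115300000 N.
σ₁ = P·E₁/ΣAE = 170000·104000/115300000 = 153.3 MPa.

153 MPa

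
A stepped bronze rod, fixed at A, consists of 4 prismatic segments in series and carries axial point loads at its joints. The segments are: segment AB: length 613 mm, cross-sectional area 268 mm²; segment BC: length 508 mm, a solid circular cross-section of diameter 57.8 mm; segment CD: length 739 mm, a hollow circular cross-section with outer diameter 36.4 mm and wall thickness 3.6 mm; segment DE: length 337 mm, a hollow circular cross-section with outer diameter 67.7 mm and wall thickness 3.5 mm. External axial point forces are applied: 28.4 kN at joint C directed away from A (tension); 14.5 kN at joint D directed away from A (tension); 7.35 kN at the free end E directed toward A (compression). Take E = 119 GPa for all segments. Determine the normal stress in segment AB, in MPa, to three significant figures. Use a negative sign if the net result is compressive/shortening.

Internal axial forces (sectioning from the free end, tension +): N_DE = -7.35 kN, N_CD = 7.15 kN, N_BC = 35.55 kN, N_AB = 35.55 kN.
σ_AB = N_AB/A_AB = 35550/268 = 132.6 MPa.

133 MPa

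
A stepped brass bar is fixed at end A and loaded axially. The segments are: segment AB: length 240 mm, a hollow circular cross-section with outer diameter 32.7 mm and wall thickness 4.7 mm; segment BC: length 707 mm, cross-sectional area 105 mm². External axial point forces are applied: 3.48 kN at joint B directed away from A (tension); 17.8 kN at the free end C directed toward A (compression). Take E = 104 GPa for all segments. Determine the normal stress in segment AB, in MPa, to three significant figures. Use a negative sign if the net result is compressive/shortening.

-34.6 MPa

Internal axial forces (sectioning from the free end, tension +): N_BC = -17.8 kN, N_AB = -14.32 kN.
A_AB = 413.4 mm².
σ_AB = N_AB/A_AB = -14320/413.4 = -34.64 MPa.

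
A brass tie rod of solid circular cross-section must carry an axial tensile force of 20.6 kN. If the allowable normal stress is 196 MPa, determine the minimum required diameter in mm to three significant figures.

11.6 mm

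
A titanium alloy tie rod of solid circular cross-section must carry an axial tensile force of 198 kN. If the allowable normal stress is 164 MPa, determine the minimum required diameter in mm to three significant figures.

39.2 mm

Required area A ≥ P/σ_allow = 198000/164 = 1207 mm².
For a solid circular section, d ≥ √(4A/π) = 39.21 mm.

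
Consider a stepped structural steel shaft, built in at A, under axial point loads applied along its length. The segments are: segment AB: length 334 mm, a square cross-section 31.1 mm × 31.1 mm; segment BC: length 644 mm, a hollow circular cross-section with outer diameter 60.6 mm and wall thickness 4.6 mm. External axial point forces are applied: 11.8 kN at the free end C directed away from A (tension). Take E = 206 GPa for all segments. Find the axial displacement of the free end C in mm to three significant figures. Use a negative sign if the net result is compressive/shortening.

0.0654 mm

Internal axial forces (sectioning from the free end, tension +): N_BC = 11.8 kN, N_AB = 11.8 kN.
A_AB = 967.2 mm².
A_BC = 809.3 mm².
δ_AB = 11800·334/(967.2·206000) = 0.01978 mm
δ_BC = 11800·644/(809.3·206000) = 0.04558 mm
δ = Σδ_i = 0.06536 mm.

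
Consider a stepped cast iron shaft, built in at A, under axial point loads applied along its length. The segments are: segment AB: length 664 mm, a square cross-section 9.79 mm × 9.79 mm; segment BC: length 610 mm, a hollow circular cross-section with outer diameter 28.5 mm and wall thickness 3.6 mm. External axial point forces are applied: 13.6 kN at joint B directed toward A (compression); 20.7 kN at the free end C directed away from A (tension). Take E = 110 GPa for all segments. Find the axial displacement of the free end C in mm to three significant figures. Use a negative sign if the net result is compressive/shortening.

Internal axial forces (sectioning from the free end, tension +): N_BC = 20.7 kN, N_AB = 7.1 kN.
A_AB = 95.84 mm².
A_BC = 281.6 mm².
δ_AB = 7100·664/(95.84·110000) = 0.4472 mm
δ_BC = 20700·610/(281.6·110000) = 0.4076 mm
δ = Σδ_i = 0.8548 mm.

0.855 mm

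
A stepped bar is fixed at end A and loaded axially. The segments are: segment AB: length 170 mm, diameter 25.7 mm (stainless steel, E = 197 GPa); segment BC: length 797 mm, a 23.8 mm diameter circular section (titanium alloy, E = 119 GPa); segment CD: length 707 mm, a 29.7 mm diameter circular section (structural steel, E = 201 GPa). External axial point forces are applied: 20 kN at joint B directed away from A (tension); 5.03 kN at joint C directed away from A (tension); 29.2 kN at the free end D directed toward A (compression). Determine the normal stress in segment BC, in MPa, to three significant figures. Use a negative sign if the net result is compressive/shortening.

Internal axial forces (sectioning from the free end, tension +): N_CD = -29.2 kN, N_BC = -24.17 kN, N_AB = -4.17 kN.
A_BC = 444.9 mm².
σ_BC = N_BC/A_BC = -24170/444.9 = -54.33 MPa.

-54.3 MPa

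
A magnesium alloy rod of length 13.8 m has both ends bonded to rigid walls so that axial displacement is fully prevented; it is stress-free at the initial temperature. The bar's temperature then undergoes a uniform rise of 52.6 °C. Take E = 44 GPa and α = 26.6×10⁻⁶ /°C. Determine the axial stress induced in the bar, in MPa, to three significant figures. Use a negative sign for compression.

-61.6 MPa

Free thermal expansion αLΔT = 26.6e-6 · 13800 · 52.6 = 19.31 mm.
The walls impose strain ε = −(19.31)/13800 = -1.3992e-03; σ = Eε = 44000 · -1.3992e-03 = -61.56 MPa.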